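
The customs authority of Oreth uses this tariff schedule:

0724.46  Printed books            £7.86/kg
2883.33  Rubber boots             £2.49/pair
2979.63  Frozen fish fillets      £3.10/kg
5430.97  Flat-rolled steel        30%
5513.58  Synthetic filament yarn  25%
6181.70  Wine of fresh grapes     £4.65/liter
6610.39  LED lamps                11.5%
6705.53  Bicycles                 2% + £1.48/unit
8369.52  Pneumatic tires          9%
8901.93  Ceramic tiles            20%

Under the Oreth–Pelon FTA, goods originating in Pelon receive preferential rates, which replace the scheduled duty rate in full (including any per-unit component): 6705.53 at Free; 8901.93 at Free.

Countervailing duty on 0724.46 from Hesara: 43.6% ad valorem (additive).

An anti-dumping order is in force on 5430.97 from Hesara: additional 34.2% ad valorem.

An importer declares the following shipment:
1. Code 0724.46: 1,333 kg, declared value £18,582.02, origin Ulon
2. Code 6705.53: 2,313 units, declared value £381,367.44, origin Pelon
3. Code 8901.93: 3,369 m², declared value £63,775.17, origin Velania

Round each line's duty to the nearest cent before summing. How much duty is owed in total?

£23,232.41

Line 1 (0724.46, Ulon, 1,333 kg, £18,582.02):
Base rate for 0724.46 is £7.86/kg.
The additional-duty order on 0724.46 targets Hesara, not Ulon; it does not apply.
Duty = 1,333 × £7.86 = £10,477.38.
Line 2 (6705.53, Pelon, 2,313 units, £381,367.44):
Base rate for 6705.53 is 2% + £1.48/unit.
Origin Pelon qualifies under the Oreth–Pelon agreement and 6705.53 is covered: preferential rate Free applies instead.
Duty = £381,367.44 × 0% = £0.00.
Line 3 (8901.93, Velania, 3,369 m², £63,775.17):
Base rate for 8901.93 is 20%.
8901.93 has an FTA preferential rate, but origin Velania is not Pelon; base rate stands.
Duty = £63,775.17 × 20% = £12,755.03.
Total = £10,477.38 + £0.00 + £12,755.03 = £23,232.41.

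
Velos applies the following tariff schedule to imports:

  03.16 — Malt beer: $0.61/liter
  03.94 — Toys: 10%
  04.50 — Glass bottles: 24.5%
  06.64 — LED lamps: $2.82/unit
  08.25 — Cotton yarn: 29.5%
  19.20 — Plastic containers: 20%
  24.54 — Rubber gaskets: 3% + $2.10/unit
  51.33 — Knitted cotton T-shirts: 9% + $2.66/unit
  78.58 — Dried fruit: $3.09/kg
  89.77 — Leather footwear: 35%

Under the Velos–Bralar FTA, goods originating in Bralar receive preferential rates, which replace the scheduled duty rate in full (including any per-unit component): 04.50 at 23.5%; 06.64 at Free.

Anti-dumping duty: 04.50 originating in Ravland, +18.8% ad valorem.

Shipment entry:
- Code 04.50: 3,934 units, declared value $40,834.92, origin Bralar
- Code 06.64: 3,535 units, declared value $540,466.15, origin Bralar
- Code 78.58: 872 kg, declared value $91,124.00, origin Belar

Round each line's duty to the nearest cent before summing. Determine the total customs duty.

Line 1 (04.50, Bralar, 3,934 units, $40,834.92):
Base rate for 04.50 is 24.5%.
Origin Bralar qualifies under the Velos–Bralar agreement and 04.50 is covered: preferential rate 23.5% applies instead.
The additional-duty order on 04.50 targets Ravland, not Bralar; it does not apply.
Duty = $40,834.92 × 23.5% = $9,596.21.
Line 2 (06.64, Bralar, 3,535 units, $540,466.15):
Base rate for 06.64 is $2.82/unit.
Origin Bralar qualifies under the Velos–Bralar agreement and 06.64 is covered: preferential rate Free applies instead.
Duty = $540,466.15 × 0% = $0.00.
Line 3 (78.58, Belar, 872 kg, $91,124.00):
Base rate for 78.58 is $3.09/kg.
Duty = 872 × $3.09 = $2,694.48.
Total = $9,596.21 + $0.00 + $2,694.48 = $12,290.69.

$12,290.69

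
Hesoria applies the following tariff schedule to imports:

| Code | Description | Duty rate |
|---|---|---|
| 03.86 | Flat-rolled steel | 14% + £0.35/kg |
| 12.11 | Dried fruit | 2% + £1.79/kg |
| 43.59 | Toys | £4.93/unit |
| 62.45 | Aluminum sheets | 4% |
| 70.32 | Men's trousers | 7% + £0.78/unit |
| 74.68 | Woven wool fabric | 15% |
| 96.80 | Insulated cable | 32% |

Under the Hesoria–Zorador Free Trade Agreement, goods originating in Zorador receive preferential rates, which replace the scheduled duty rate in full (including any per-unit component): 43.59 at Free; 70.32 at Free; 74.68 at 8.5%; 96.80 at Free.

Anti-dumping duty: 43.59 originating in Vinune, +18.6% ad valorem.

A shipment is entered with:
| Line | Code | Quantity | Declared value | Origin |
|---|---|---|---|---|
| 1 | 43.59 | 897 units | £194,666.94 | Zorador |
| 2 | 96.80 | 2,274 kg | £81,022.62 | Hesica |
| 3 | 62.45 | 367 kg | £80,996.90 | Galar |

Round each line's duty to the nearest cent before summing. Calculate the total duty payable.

Line 1 (43.59, Zorador, 897 units, £194,666.94):
Base rate for 43.59 is £4.93/unit.
Origin Zorador qualifies under the Hesoria–Zorador agreement and 43.59 is covered: preferential rate Free applies instead.
The additional-duty order on 43.59 targets Vinune, not Zorador; it does not apply.
Duty = £194,666.94 × 0% = £0.00.
Line 2 (96.80, Hesica, 2,274 kg, £81,022.62):
Base rate for 96.80 is 32%.
96.80 has an FTA preferential rate, but origin Hesica is not Zorador; base rate stands.
Duty = £81,022.62 × 32% = £25,927.24.
Line 3 (62.45, Galar, 367 kg, £80,996.90):
Base rate for 62.45 is 4%.
Duty = £80,996.90 × 4% = £3,239.88.
Total = £0.00 + £25,927.24 + £3,239.88 = £29,167.12.

£29,167.12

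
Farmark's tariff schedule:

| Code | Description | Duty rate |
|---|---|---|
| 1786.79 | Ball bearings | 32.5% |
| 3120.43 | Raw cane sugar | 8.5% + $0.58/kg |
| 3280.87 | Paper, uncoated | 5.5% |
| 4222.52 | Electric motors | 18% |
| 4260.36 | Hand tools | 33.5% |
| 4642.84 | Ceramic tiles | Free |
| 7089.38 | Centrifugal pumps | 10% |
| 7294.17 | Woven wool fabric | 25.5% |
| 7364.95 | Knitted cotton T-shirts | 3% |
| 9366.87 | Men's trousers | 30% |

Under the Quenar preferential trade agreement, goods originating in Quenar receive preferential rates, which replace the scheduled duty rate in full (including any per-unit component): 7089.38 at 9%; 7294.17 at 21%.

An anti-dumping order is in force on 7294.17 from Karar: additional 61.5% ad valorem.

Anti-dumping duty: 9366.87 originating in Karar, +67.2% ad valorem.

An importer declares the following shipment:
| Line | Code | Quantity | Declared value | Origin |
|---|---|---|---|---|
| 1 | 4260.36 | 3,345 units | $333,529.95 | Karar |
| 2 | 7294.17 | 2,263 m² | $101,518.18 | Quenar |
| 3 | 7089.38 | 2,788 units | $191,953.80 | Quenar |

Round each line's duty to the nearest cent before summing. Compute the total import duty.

Line 1 (4260.36, Karar, 3,345 units, $333,529.95):
Base rate for 4260.36 is 33.5%.
Duty = $333,529.95 × 33.5% = $111,732.53.
Line 2 (7294.17, Quenar, 2,263 m², $101,518.18):
Base rate for 7294.17 is 25.5%.
Origin Quenar qualifies under the Farmark–Quenar agreement and 7294.17 is covered: preferential rate 21% applies instead.
The additional-duty order on 7294.17 targets Karar, not Quenar; it does not apply.
Duty = $101,518.18 × 21% = $21,318.82.
Line 3 (7089.38, Quenar, 2,788 units, $191,953.80):
Base rate for 7089.38 is 10%.
Origin Quenar qualifies under the Farmark–Quenar agreement and 7089.38 is covered: preferential rate 9% applies instead.
Duty = $191,953.80 × 9% = $17,275.84.
Total = $111,732.53 + $21,318.82 + $17,275.84 = $150,327.19.

$150,327.19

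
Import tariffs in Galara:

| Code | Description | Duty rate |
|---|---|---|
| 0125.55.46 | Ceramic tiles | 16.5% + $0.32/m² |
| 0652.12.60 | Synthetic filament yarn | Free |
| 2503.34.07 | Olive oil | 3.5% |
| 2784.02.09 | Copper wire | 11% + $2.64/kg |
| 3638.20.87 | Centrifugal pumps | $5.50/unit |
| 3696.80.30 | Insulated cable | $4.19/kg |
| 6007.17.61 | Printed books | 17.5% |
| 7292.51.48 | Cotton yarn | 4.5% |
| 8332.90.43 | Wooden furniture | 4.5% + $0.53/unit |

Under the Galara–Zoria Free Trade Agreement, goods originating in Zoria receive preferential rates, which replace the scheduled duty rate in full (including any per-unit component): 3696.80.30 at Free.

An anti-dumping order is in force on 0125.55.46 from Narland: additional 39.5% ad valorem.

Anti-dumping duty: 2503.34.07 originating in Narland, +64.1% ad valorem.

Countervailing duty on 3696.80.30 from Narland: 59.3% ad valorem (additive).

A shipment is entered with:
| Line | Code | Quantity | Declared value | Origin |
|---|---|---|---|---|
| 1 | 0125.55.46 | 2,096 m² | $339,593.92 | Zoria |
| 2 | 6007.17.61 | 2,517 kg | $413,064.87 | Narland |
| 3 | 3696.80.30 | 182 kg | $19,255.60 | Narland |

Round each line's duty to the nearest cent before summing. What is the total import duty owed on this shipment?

$141,171.22

Line 1 (0125.55.46, Zoria, 2,096 m², $339,593.92):
Base rate for 0125.55.46 is 16.5% + $0.32/m².
Origin Zoria is the FTA partner but 0125.55.46 is not on the preference list; base rate stands.
The additional-duty order on 0125.55.46 targets Narland, not Zoria; it does not apply.
Duty = $339,593.92 × 16.5% + 2,096 × $0.32 = $56,703.72.
Line 2 (6007.17.61, Narland, 2,517 kg, $413,064.87):
Base rate for 6007.17.61 is 17.5%.
Duty = $413,064.87 × 17.5% = $72,286.35.
Line 3 (3696.80.30, Narland, 182 kg, $19,255.60):
Base rate for 3696.80.30 is $4.19/kg.
3696.80.30 has an FTA preferential rate, but origin Narland is not Zoria; base rate stands.
Additional duty on 3696.80.30 from Narland: +59.3% ad valorem. Applied ad valorem rate = 59.3%.
Duty = $19,255.60 × 59.3% + 182 × $4.19 = $12,181.15.
Total = $56,703.72 + $72,286.35 + $12,181.15 = $141,171.22.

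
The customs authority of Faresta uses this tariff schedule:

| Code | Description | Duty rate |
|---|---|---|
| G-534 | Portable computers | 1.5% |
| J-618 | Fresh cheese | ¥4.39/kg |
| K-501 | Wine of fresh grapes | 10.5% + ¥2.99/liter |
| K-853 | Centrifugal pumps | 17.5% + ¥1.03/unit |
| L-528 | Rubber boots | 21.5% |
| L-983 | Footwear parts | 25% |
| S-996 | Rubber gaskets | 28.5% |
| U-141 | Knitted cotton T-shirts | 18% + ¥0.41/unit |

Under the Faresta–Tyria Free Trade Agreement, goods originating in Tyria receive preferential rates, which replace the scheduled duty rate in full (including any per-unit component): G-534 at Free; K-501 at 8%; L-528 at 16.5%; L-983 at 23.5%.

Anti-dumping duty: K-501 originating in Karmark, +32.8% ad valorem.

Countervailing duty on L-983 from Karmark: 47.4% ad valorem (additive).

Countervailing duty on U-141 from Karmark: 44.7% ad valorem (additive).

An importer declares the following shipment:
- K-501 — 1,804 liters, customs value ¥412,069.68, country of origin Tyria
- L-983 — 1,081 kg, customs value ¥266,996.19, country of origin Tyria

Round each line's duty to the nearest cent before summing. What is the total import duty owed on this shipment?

Line 1 (K-501, Tyria, 1,804 liters, ¥412,069.68):
Base rate for K-501 is 10.5% + ¥2.99/liter.
Origin Tyria qualifies under the Faresta–Tyria agreement and K-501 is covered: preferential rate 8% applies instead.
The additional-duty order on K-501 targets Karmark, not Tyria; it does not apply.
Duty = ¥412,069.68 × 8% = ¥32,965.57.
Line 2 (L-983, Tyria, 1,081 kg, ¥266,996.19):
Base rate for L-983 is 25%.
Origin Tyria qualifies under the Faresta–Tyria agreement and L-983 is covered: preferential rate 23.5% applies instead.
The additional-duty order on L-983 targets Karmark, not Tyria; it does not apply.
Duty = ¥266,996.19 × 23.5% = ¥62,744.10.
Total = ¥32,965.57 + ¥62,744.10 = ¥95,709.67.

¥95,709.67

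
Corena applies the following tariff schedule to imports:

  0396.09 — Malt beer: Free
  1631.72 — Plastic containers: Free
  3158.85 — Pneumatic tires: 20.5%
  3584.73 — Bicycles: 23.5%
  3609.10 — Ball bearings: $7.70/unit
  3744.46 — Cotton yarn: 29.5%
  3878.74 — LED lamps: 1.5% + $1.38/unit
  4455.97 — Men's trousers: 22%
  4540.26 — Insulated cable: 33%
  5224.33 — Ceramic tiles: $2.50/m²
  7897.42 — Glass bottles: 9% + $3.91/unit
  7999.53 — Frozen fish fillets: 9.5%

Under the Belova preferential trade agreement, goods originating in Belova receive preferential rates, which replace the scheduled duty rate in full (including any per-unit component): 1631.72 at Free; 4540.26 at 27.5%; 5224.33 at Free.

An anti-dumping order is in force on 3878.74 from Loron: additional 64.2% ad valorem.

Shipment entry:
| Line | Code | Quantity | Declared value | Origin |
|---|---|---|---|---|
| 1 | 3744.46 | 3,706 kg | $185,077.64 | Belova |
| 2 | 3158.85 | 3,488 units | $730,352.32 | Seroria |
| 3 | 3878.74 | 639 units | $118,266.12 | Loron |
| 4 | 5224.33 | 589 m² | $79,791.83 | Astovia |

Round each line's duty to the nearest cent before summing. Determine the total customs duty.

Line 1 (3744.46, Belova, 3,706 kg, $185,077.64):
Base rate for 3744.46 is 29.5%.
Origin Belova is the FTA partner but 3744.46 is not on the preference list; base rate stands.
Duty = $185,077.64 × 29.5% = $54,597.90.
Line 2 (3158.85, Seroria, 3,488 units, $730,352.32):
Base rate for 3158.85 is 20.5%.
Duty = $730,352.32 × 20.5% = $149,722.23.
Line 3 (3878.74, Loron, 639 units, $118,266.12):
Base rate for 3878.74 is 1.5% + $1.38/unit.
Additional duty on 3878.74 from Loron: +64.2%. Applied ad valorem rate: 1.5% + 64.2% = 65.7%.
Duty = $118,266.12 × 65.7% + 639 × $1.38 = $78,582.66.
Line 4 (5224.33, Astovia, 589 m², $79,791.83):
Base rate for 5224.33 is $2.50/m².
5224.33 has an FTA preferential rate, but origin Astovia is not Belova; base rate stands.
Duty = 589 × $2.50 = $1,472.50.
Total = $54,597.90 + $149,722.23 + $78,582.66 + $1,472.50 = $284,375.29.

$284,375.29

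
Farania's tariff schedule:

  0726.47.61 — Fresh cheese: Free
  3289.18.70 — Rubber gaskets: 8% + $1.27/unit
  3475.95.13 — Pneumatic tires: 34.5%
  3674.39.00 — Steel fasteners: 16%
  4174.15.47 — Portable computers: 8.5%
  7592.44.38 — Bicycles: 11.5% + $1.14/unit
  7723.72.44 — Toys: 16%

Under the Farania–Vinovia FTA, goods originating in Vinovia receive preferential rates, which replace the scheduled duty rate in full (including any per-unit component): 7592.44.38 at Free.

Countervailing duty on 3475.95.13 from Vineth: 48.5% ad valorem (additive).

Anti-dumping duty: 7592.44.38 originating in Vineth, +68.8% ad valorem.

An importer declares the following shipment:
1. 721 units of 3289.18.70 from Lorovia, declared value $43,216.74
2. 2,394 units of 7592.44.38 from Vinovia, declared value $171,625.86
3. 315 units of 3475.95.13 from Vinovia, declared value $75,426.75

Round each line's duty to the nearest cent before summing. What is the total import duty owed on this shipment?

Line 1 (3289.18.70, Lorovia, 721 units, $43,216.74):
Base rate for 3289.18.70 is 8% + $1.27/unit.
Duty = $43,216.74 × 8% + 721 × $1.27 = $4,373.01.
Line 2 (7592.44.38, Vinovia, 2,394 units, $171,625.86):
Base rate for 7592.44.38 is 11.5% + $1.14/unit.
Origin Vinovia qualifies under the Farania–Vinovia agreement and 7592.44.38 is covered: preferential rate Free applies instead.
The additional-duty order on 7592.44.38 targets Vineth, not Vinovia; it does not apply.
Duty = $171,625.86 × 0% = $0.00.
Line 3 (3475.95.13, Vinovia, 315 units, $75,426.75):
Base rate for 3475.95.13 is 34.5%.
Origin Vinovia is the FTA partner but 3475.95.13 is not on the preference list; base rate stands.
The additional-duty order on 3475.95.13 targets Vineth, not Vinovia; it does not apply.
Duty = $75,426.75 × 34.5% = $26,022.23.
Total = $4,373.01 + $0.00 + $26,022.23 = $30,395.24.

$30,395.24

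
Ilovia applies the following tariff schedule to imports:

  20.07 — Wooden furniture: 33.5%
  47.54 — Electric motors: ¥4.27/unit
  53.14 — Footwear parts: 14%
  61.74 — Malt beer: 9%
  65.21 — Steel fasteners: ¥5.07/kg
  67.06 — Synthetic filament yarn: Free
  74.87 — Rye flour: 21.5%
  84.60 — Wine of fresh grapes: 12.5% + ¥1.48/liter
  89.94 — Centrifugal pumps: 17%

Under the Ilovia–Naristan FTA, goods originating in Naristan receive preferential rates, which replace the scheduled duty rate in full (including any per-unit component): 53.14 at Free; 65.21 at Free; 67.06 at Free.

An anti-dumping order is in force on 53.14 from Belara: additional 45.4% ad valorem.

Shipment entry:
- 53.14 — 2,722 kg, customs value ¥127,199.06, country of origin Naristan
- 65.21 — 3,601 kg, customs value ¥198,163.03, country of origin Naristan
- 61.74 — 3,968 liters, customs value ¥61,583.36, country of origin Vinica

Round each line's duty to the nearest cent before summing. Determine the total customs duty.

Line 1 (53.14, Naristan, 2,722 kg, ¥127,199.06):
Base rate for 53.14 is 14%.
Origin Naristan qualifies under the Ilovia–Naristan agreement and 53.14 is covered: preferential rate Free applies instead.
The additional-duty order on 53.14 targets Belara, not Naristan; it does not apply.
Duty = ¥127,199.06 × 0% = ¥0.00.
Line 2 (65.21, Naristan, 3,601 kg, ¥198,163.03):
Base rate for 65.21 is ¥5.07/kg.
Origin Naristan qualifies under the Ilovia–Naristan agreement and 65.21 is covered: preferential rate Free applies instead.
Duty = ¥198,163.03 × 0% = ¥0.00.
Line 3 (61.74, Vinica, 3,968 liters, ¥61,583.36):
Base rate for 61.74 is 9%.
Duty = ¥61,583.36 × 9% = ¥5,542.50.
Total = ¥0.00 + ¥0.00 + ¥5,542.50 = ¥5,542.50.

¥5,542.50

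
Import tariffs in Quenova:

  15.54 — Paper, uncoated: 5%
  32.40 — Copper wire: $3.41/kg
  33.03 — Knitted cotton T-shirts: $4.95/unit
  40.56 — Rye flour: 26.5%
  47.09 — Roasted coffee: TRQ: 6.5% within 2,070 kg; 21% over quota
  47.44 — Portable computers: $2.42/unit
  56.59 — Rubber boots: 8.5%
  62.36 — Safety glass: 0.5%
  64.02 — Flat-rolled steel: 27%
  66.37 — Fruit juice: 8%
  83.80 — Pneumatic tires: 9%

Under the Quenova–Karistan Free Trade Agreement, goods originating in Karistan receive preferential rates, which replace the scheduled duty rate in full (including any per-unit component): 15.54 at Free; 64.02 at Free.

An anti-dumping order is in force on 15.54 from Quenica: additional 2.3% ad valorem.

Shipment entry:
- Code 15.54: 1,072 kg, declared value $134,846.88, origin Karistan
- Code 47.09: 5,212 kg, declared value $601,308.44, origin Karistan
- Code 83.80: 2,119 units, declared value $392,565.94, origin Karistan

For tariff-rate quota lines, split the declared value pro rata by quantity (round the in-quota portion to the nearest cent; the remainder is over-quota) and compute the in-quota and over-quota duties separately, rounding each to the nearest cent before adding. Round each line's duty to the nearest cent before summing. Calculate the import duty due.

$126,977.39

Line 1 (15.54, Karistan, 1,072 kg, $134,846.88):
Base rate for 15.54 is 5%.
Origin Karistan qualifies under the Quenova–Karistan agreement and 15.54 is covered: preferential rate Free applies instead.
The additional-duty order on 15.54 targets Quenica, not Karistan; it does not apply.
Duty = $134,846.88 × 0% = $0.00.
Line 2 (47.09, Karistan, 5,212 kg, $601,308.44):
Code 47.09 is under a tariff-rate quota (threshold 2,070 kg). In-quota: 2,070 kg at 6.5%; over-quota: 3,142 kg at 21%.
Pro-rata value split: in-quota = $601,308.44 × 2,070/5,212 = $238,815.90; over-quota = $601,308.44 − $238,815.90 = $362,492.54.
In-quota duty = $238,815.90 × 6.5% = $15,523.03. Over-quota duty = $362,492.54 × 21% = $76,123.43.
Line duty = $15,523.03 + $76,123.43 = $91,646.46.
Line 3 (83.80, Karistan, 2,119 units, $392,565.94):
Base rate for 83.80 is 9%.
Origin Karistan is the FTA partner but 83.80 is not on the preference list; base rate stands.
Duty = $392,565.94 × 9% = $35,330.93.
Total = $0.00 + $91,646.46 + $35,330.93 = $126,977.39.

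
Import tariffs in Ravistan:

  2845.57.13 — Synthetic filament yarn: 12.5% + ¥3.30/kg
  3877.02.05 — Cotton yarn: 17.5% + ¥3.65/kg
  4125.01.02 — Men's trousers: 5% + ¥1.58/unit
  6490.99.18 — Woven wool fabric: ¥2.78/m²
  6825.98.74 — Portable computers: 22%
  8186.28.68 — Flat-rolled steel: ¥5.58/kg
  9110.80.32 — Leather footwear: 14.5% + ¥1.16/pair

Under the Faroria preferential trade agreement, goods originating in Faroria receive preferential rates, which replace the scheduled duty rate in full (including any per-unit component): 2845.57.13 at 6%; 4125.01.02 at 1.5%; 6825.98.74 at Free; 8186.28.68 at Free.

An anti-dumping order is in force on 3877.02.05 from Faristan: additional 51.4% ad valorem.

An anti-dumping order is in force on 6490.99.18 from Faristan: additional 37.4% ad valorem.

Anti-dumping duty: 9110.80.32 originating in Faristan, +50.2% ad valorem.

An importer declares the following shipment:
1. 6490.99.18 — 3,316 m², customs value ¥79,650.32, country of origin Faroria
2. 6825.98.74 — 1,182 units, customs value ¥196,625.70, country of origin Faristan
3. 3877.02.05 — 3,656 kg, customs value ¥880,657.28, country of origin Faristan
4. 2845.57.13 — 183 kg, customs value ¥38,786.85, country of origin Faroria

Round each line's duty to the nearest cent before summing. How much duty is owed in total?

Line 1 (6490.99.18, Faroria, 3,316 m², ¥79,650.32):
Base rate for 6490.99.18 is ¥2.78/m².
Origin Faroria is the FTA partner but 6490.99.18 is not on the preference list; base rate stands.
The additional-duty order on 6490.99.18 targets Faristan, not Faroria; it does not apply.
Duty = 3,316 × ¥2.78 = ¥9,218.48.
Line 2 (6825.98.74, Faristan, 1,182 units, ¥196,625.70):
Base rate for 6825.98.74 is 22%.
6825.98.74 has an FTA preferential rate, but origin Faristan is not Faroria; base rate stands.
Duty = ¥196,625.70 × 22% = ¥43,257.65.
Line 3 (3877.02.05, Faristan, 3,656 kg, ¥880,657.28):
Base rate for 3877.02.05 is 17.5% + ¥3.65/kg.
Additional duty on 3877.02.05 from Faristan: +51.4%. Applied ad valorem rate: 17.5% + 51.4% = 68.9%.
Duty = ¥880,657.28 × 68.9% + 3,656 × ¥3.65 = ¥620,117.27.
Line 4 (2845.57.13, Faroria, 183 kg, ¥38,786.85):
Base rate for 2845.57.13 is 12.5% + ¥3.30/kg.
Origin Faroria qualifies under the Ravistan–Faroria agreement and 2845.57.13 is covered: preferential rate 6% applies instead.
Duty = ¥38,786.85 × 6% = ¥2,327.21.
Total = ¥9,218.48 + ¥43,257.65 + ¥620,117.27 + ¥2,327.21 = ¥674,920.61.

¥674,920.61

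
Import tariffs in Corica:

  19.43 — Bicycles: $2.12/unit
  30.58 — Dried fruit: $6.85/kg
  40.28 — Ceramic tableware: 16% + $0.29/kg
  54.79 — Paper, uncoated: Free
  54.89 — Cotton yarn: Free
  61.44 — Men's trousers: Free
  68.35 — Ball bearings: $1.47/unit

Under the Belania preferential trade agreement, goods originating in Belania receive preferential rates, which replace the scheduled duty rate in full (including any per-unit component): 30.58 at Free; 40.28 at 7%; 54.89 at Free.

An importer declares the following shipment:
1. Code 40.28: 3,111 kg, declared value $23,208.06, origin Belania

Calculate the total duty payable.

Line 1 (40.28, Belania, 3,111 kg, $23,208.06):
Base rate for 40.28 is 16% + $0.29/kg.
Origin Belania qualifies under the Corica–Belania agreement and 40.28 is covered: preferential rate 7% applies instead.
Duty = $23,208.06 × 7% = $1,624.56.

$1,624.56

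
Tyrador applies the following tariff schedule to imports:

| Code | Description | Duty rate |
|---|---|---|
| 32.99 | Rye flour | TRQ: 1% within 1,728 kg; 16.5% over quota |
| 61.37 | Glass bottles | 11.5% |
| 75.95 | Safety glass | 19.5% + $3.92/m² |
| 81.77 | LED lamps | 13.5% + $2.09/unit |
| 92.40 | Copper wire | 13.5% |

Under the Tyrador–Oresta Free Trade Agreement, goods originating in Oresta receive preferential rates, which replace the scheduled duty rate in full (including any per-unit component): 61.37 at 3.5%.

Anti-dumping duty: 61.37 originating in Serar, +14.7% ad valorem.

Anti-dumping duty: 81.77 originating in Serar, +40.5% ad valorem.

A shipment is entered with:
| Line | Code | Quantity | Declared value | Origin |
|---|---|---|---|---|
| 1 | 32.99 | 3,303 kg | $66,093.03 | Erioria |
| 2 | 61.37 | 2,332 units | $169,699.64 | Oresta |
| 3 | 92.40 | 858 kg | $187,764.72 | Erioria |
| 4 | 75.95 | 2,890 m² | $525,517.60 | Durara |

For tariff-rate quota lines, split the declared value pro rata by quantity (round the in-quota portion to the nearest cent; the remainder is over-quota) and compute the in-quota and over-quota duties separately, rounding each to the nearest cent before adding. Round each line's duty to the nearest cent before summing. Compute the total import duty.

Line 1 (32.99, Erioria, 3,303 kg, $66,093.03):
Code 32.99 is under a tariff-rate quota (threshold 1,728 kg). In-quota: 1,728 kg at 1%; over-quota: 1,575 kg at 16.5%.
Pro-rata value split: in-quota = $66,093.03 × 1,728/3,303 = $34,577.28; over-quota = $66,093.03 − $34,577.28 = $31,515.75.
In-quota duty = $34,577.28 × 1% = $345.77. Over-quota duty = $31,515.75 × 16.5% = $5,200.10.
Line duty = $345.77 + $5,200.10 = $5,545.87.
Line 2 (61.37, Oresta, 2,332 units, $169,699.64):
Base rate for 61.37 is 11.5%.
Origin Oresta qualifies under the Tyrador–Oresta agreement and 61.37 is covered: preferential rate 3.5% applies instead.
The additional-duty order on 61.37 targets Serar, not Oresta; it does not apply.
Duty = $169,699.64 × 3.5% = $5,939.49.
Line 3 (92.40, Erioria, 858 kg, $187,764.72):
Base rate for 92.40 is 13.5%.
Duty = $187,764.72 × 13.5% = $25,348.24.
Line 4 (75.95, Durara, 2,890 m², $525,517.60):
Base rate for 75.95 is 19.5% + $3.92/m².
Duty = $525,517.60 × 19.5% + 2,890 × $3.92 = $113,804.73.
Total = $5,545.87 + $5,939.49 + $25,348.24 + $113,804.73 = $150,638.33.

$150,638.33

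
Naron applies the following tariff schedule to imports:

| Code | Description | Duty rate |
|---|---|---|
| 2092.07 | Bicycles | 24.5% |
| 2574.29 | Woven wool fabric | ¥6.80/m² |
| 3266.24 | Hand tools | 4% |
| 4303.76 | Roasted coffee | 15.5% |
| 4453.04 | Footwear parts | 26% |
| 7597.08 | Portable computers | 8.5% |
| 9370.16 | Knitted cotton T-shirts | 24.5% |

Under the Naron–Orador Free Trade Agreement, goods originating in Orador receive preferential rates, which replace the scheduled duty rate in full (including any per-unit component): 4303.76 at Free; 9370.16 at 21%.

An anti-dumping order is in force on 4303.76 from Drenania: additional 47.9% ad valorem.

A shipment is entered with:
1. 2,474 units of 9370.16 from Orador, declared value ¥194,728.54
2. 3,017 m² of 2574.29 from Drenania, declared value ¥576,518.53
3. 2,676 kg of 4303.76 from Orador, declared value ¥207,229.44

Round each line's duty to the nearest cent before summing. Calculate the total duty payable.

¥61,408.59

Line 1 (9370.16, Orador, 2,474 units, ¥194,728.54):
Base rate for 9370.16 is 24.5%.
Origin Orador qualifies under the Naron–Orador agreement and 9370.16 is covered: preferential rate 21% applies instead.
Duty = ¥194,728.54 × 21% = ¥40,892.99.
Line 2 (2574.29, Drenania, 3,017 m², ¥576,518.53):
Base rate for 2574.29 is ¥6.80/m².
Duty = 3,017 × ¥6.80 = ¥20,515.60.
Line 3 (4303.76, Orador, 2,676 kg, ¥207,229.44):
Base rate for 4303.76 is 15.5%.
Origin Orador qualifies under the Naron–Orador agreement and 4303.76 is covered: preferential rate Free applies instead.
The additional-duty order on 4303.76 targets Drenania, not Orador; it does not apply.
Duty = ¥207,229.44 × 0% = ¥0.00.
Total = ¥40,892.99 + ¥20,515.60 + ¥0.00 = ¥61,408.59.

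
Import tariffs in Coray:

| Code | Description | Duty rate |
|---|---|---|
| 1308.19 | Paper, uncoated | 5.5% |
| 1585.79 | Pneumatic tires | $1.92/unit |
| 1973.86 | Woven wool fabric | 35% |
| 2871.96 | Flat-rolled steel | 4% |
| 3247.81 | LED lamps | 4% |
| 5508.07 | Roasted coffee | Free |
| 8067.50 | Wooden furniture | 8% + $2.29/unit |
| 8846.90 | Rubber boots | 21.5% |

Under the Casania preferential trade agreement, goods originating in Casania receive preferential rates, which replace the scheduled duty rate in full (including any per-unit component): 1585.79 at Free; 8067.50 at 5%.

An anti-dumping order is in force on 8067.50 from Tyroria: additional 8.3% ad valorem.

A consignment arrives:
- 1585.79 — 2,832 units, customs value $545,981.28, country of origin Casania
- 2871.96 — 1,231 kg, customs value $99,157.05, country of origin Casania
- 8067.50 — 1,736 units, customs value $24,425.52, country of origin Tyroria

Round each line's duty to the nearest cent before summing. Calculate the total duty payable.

$11,923.08

Line 1 (1585.79, Casania, 2,832 units, $545,981.28):
Base rate for 1585.79 is $1.92/unit.
Origin Casania qualifies under the Coray–Casania agreement and 1585.79 is covered: preferential rate Free applies instead.
Duty = $545,981.28 × 0% = $0.00.
Line 2 (2871.96, Casania, 1,231 kg, $99,157.05):
Base rate for 2871.96 is 4%.
Origin Casania is the FTA partner but 2871.96 is not on the preference list; base rate stands.
Duty = $99,157.05 × 4% = $3,966.28.
Line 3 (8067.50, Tyroria, 1,736 units, $24,425.52):
Base rate for 8067.50 is 8% + $2.29/unit.
8067.50 has an FTA preferential rate, but origin Tyroria is not Casania; base rate stands.
Additional duty on 8067.50 from Tyroria: +8.3%. Applied ad valorem rate: 8% + 8.3% = 16.3%.
Duty = $24,425.52 × 16.3% + 1,736 × $2.29 = $7,956.80.
Total = $0.00 + $3,966.28 + $7,956.80 = $11,923.08.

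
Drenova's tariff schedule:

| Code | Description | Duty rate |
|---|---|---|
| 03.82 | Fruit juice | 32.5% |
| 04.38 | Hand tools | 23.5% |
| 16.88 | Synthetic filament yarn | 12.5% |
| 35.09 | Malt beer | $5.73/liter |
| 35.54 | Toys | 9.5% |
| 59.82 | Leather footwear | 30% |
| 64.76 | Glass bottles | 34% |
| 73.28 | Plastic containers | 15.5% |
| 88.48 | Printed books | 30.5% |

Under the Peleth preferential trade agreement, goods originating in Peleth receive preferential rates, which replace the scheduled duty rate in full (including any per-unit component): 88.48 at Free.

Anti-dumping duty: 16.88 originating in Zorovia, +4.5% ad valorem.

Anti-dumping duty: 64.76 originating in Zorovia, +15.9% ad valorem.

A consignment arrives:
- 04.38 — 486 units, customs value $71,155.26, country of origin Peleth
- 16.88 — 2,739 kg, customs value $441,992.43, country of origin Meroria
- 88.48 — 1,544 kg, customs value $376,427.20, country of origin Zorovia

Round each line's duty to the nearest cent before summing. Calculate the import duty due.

Line 1 (04.38, Peleth, 486 units, $71,155.26):
Base rate for 04.38 is 23.5%.
Origin Peleth is the FTA partner but 04.38 is not on the preference list; base rate stands.
Duty = $71,155.26 × 23.5% = $16,721.49.
Line 2 (16.88, Meroria, 2,739 kg, $441,992.43):
Base rate for 16.88 is 12.5%.
The additional-duty order on 16.88 targets Zorovia, not Meroria; it does not apply.
Duty = $441,992.43 × 12.5% = $55,249.05.
Line 3 (88.48, Zorovia, 1,544 kg, $376,427.20):
Base rate for 88.48 is 30.5%.
88.48 has an FTA preferential rate, but origin Zorovia is not Peleth; base rate stands.
Duty = $376,427.20 × 30.5% = $114,810.30.
Total = $16,721.49 + $55,249.05 + $114,810.30 = $186,780.84.

$186,780.84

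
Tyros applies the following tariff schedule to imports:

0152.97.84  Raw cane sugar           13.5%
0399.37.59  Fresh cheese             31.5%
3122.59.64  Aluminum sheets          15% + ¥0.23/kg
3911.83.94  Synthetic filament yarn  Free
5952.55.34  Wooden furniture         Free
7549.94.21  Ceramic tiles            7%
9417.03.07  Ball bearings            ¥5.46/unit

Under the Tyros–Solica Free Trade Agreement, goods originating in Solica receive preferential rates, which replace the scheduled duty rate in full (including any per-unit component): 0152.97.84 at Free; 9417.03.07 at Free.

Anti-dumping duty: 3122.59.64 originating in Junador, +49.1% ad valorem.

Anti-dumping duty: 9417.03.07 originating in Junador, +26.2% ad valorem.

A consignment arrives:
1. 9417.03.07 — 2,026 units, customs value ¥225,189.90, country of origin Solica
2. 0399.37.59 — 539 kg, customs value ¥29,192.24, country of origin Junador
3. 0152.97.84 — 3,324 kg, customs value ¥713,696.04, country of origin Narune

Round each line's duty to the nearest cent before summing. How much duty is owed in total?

Line 1 (9417.03.07, Solica, 2,026 units, ¥225,189.90):
Base rate for 9417.03.07 is ¥5.46/unit.
Origin Solica qualifies under the Tyros–Solica agreement and 9417.03.07 is covered: preferential rate Free applies instead.
The additional-duty order on 9417.03.07 targets Junador, not Solica; it does not apply.
Duty = ¥225,189.90 × 0% = ¥0.00.
Line 2 (0399.37.59, Junador, 539 kg, ¥29,192.24):
Base rate for 0399.37.59 is 31.5%.
Duty = ¥29,192.24 × 31.5% = ¥9,195.56.
Line 3 (0152.97.84, Narune, 3,324 kg, ¥713,696.04):
Base rate for 0152.97.84 is 13.5%.
0152.97.84 has an FTA preferential rate, but origin Narune is not Solica; base rate stands.
Duty = ¥713,696.04 × 13.5% = ¥96,348.97.
Total = ¥0.00 + ¥9,195.56 + ¥96,348.97 = ¥105,544.53.

¥105,544.53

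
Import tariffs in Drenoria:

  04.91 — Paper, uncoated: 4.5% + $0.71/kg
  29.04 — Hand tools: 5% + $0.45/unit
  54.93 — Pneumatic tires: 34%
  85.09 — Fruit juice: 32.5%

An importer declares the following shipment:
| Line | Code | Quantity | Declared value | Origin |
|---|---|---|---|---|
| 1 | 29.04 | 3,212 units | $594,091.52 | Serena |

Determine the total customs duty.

Line 1 (29.04, Serena, 3,212 units, $594,091.52):
Base rate for 29.04 is 5% + $0.45/unit.
Duty = $594,091.52 × 5% + 3,212 × $0.45 = $31,149.98.

$31,149.98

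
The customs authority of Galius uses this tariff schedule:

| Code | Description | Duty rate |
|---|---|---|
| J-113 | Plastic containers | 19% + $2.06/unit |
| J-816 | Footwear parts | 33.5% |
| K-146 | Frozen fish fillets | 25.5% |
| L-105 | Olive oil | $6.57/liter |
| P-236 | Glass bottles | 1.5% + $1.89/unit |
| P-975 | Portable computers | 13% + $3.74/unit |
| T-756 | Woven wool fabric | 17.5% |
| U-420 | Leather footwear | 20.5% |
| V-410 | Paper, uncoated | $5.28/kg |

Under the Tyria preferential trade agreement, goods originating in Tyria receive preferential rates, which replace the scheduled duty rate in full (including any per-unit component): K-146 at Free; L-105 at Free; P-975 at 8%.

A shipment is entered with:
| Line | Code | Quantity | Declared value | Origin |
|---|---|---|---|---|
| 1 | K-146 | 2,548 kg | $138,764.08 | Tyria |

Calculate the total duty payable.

$0.00

Line 1 (K-146, Tyria, 2,548 kg, $138,764.08):
Base rate for K-146 is 25.5%.
Origin Tyria qualifies under the Galius–Tyria agreement and K-146 is covered: preferential rate Free applies instead.
Duty = $138,764.08 × 0% = $0.00.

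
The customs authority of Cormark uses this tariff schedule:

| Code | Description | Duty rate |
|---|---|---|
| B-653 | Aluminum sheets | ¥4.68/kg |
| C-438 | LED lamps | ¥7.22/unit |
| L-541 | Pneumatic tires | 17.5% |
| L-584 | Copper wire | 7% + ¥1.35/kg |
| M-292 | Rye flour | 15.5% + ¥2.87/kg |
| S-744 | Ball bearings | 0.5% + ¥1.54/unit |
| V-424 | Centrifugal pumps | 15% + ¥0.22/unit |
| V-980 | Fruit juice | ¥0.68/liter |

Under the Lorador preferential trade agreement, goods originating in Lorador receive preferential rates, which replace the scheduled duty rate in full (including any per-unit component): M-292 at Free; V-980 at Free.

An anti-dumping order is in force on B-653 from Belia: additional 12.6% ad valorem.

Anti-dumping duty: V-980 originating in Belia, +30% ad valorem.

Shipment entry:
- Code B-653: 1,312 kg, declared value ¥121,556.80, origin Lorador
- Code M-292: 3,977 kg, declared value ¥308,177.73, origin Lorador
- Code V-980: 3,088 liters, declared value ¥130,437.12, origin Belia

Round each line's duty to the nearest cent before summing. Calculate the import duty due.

Line 1 (B-653, Lorador, 1,312 kg, ¥121,556.80):
Base rate for B-653 is ¥4.68/kg.
Origin Lorador is the FTA partner but B-653 is not on the preference list; base rate stands.
The additional-duty order on B-653 targets Belia, not Lorador; it does not apply.
Duty = 1,312 × ¥4.68 = ¥6,140.16.
Line 2 (M-292, Lorador, 3,977 kg, ¥308,177.73):
Base rate for M-292 is 15.5% + ¥2.87/kg.
Origin Lorador qualifies under the Cormark–Lorador agreement and M-292 is covered: preferential rate Free applies instead.
Duty = ¥308,177.73 × 0% = ¥0.00.
Line 3 (V-980, Belia, 3,088 liters, ¥130,437.12):
Base rate for V-980 is ¥0.68/liter.
V-980 has an FTA preferential rate, but origin Belia is not Lorador; base rate stands.
Additional duty on V-980 from Belia: +30% ad valorem. Applied ad valorem rate = 30%.
Duty = ¥130,437.12 × 30% + 3,088 × ¥0.68 = ¥41,230.98.
Total = ¥6,140.16 + ¥0.00 + ¥41,230.98 = ¥47,371.14.

¥47,371.14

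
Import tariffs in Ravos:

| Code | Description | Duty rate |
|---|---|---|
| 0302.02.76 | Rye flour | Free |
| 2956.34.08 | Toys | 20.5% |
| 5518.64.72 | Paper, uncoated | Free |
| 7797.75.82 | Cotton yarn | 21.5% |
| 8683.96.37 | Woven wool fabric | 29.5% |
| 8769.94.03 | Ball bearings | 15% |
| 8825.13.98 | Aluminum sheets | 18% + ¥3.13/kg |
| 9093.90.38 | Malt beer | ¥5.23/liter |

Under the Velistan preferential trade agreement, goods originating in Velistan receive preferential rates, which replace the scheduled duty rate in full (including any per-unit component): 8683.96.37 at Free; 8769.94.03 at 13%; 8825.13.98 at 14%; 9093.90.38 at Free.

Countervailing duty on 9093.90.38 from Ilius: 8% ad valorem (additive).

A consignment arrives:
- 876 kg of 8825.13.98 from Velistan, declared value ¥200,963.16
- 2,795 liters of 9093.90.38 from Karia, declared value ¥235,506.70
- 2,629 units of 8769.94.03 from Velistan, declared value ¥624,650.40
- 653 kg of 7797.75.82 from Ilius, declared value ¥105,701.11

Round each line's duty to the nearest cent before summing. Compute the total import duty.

Line 1 (8825.13.98, Velistan, 876 kg, ¥200,963.16):
Base rate for 8825.13.98 is 18% + ¥3.13/kg.
Origin Velistan qualifies under the Ravos–Velistan agreement and 8825.13.98 is covered: preferential rate 14% applies instead.
Duty = ¥200,963.16 × 14% = ¥28,134.84.
Line 2 (9093.90.38, Karia, 2,795 liters, ¥235,506.70):
Base rate for 9093.90.38 is ¥5.23/liter.
9093.90.38 has an FTA preferential rate, but origin Karia is not Velistan; base rate stands.
The additional-duty order on 9093.90.38 targets Ilius, not Karia; it does not apply.
Duty = 2,795 × ¥5.23 = ¥14,617.85.
Line 3 (8769.94.03, Velistan, 2,629 units, ¥624,650.40):
Base rate for 8769.94.03 is 15%.
Origin Velistan qualifies under the Ravos–Velistan agreement and 8769.94.03 is covered: preferential rate 13% applies instead.
Duty = ¥624,650.40 × 13% = ¥81,204.55.
Line 4 (7797.75.82, Ilius, 653 kg, ¥105,701.11):
Base rate for 7797.75.82 is 21.5%.
Duty = ¥105,701.11 × 21.5% = ¥22,725.74.
Total = ¥28,134.84 + ¥14,617.85 + ¥81,204.55 + ¥22,725.74 = ¥146,682.98.

¥146,682.98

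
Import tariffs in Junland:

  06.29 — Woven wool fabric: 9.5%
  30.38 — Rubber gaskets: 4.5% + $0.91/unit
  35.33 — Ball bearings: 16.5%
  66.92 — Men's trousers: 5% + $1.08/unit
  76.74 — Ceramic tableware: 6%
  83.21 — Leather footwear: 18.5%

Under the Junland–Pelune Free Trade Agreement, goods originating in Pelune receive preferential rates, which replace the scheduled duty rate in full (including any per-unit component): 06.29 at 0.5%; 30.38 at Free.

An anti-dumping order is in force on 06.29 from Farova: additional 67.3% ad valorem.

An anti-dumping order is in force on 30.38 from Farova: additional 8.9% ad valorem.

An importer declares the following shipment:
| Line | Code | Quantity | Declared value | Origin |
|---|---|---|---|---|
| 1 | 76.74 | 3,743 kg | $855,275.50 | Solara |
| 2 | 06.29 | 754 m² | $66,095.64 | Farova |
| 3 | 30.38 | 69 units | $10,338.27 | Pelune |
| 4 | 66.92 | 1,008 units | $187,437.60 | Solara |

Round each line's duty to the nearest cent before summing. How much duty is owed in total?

Line 1 (76.74, Solara, 3,743 kg, $855,275.50):
Base rate for 76.74 is 6%.
Duty = $855,275.50 × 6% = $51,316.53.
Line 2 (06.29, Farova, 754 m², $66,095.64):
Base rate for 06.29 is 9.5%.
06.29 has an FTA preferential rate, but origin Farova is not Pelune; base rate stands.
Additional duty on 06.29 from Farova: +67.3%. Applied ad valorem rate: 9.5% + 67.3% = 76.8%.
Duty = $66,095.64 × 76.8% = $50,761.45.
Line 3 (30.38, Pelune, 69 units, $10,338.27):
Base rate for 30.38 is 4.5% + $0.91/unit.
Origin Pelune qualifies under the Junland–Pelune agreement and 30.38 is covered: preferential rate Free applies instead.
The additional-duty order on 30.38 targets Farova, not Pelune; it does not apply.
Duty = $10,338.27 × 0% = $0.00.
Line 4 (66.92, Solara, 1,008 units, $187,437.60):
Base rate for 66.92 is 5% + $1.08/unit.
Duty = $187,437.60 × 5% + 1,008 × $1.08 = $10,460.52.
Total = $51,316.53 + $50,761.45 + $0.00 + $10,460.52 = $112,538.50.

$112,538.50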